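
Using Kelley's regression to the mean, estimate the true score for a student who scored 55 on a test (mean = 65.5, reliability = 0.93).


T_est = rxx * X + (1 - rxx) * mean
T_est = 0.93 * 55 + 0.07 * 65.5
T_est = 51.15 + 4.585
T_est = 55.735

55.735


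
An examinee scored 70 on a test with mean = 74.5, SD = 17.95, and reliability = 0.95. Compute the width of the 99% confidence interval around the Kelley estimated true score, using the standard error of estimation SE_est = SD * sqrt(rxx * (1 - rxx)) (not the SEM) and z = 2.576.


True score estimate = 0.95*70 + 0.05*74.5 = 70.225
SE_est = SD * sqrt(rxx * (1 - rxx)) = 17.95 * sqrt(0.95 * 0.05) = 17.95 * sqrt(0.0475) = 3.912112
CI = T_est +/- z * SE_est, so width = 2 * z * SE_est = 2 * 2.576 * 3.912112
Width = 20.1552

20.1552


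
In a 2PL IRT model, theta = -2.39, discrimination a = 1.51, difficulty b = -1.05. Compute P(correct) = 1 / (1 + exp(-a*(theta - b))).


a*(theta - b) = 1.51 * (-2.39 - -1.05) = -2.0234
exp(--2.0234) = 7.564
P = 1 / (1 + 7.564)
P = 0.1168

0.1168


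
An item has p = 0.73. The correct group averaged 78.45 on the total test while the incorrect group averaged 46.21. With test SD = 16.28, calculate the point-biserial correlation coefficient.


q = 1 - p = 0.27
rpb = ((M1 - M0) / SD) * sqrt(p * q)
rpb = ((78.45 - 46.21) / 16.28) * sqrt(0.73 * 0.27)
rpb = 0.8792

0.8792


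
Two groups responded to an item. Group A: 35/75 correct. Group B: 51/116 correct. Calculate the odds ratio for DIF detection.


Odds_A = 35/40 = 0.875
Odds_B = 51/65 = 0.7846
OR = Odds_A / Odds_B = 0.875 / 0.7846
Exactly, OR = (35 * 65) / (40 * 51) = 2275 / 2040
OR = 1.1152

1.1152


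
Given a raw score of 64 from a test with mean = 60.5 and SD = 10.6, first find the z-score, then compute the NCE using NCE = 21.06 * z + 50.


z = (X - mean) / SD = (64 - 60.5) / 10.6
z = 3.5 / 10.6
z = 0.3302
NCE = NCE = 21.06z + 50
Carry z at full precision (z = 3.5 / 10.6) into the conversion:
NCE = 21.06 * (3.5 / 10.6) + 50 = 73.71 / 10.6 + 50
NCE = 6.9538 + 50
NCE = 56.9538

56.9538


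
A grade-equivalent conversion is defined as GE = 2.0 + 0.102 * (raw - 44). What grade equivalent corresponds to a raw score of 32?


raw - median = 32 - 44 = -12
slope * diff = 0.102 * -12 = -1.224
GE = 2.0 + -1.224
GE = 0.776

0.776


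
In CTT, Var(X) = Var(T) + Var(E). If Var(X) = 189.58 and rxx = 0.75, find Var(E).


var_true = rxx * var_obs = 0.75 * 189.58 = 142.185
var_error = var_obs - var_true
var_error = 189.58 - 142.185
var_error = 47.395

47.395


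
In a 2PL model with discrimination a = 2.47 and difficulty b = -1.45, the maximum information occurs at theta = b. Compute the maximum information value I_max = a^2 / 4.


For 2PL, max info at theta = b = -1.45
I_max = a^2 / 4 = 2.47^2 / 4
= 6.1009 / 4
I_max = 1.5252

1.5252


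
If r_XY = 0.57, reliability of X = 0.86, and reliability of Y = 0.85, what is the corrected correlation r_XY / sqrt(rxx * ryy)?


r_corrected = rxy / sqrt(rxx * ryy)
= 0.57 / sqrt(0.86 * 0.85)
= 0.57 / sqrt(0.731)
= 0.57 / 0.854985
r_corrected = 0.6667

0.6667


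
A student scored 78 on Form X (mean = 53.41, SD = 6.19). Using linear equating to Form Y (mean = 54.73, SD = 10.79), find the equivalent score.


slope = SD_Y / SD_X = 10.79 / 6.19 ~ 1.7431
intercept = mean_Y - slope * mean_X = 54.73 - (10.79 / 6.19) * 53.41 ~ -38.3708
Y = slope * X + intercept. To avoid rounding drift from the rounded slope/intercept, evaluate the equivalent form Y = mean_Y + SD_Y * (X - mean_X) / SD_X at full precision:
Y = 54.73 + 10.79 * (78 - 53.41) / 6.19
Y = 54.73 + 10.79 * 24.59 / 6.19
Y = 54.73 + 265.3261 / 6.19
Y = 54.73 + 42.8637
Y = 97.5937

97.5937


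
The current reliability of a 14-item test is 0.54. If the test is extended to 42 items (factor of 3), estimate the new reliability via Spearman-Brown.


r_new = (n * rxx) / (1 + (n-1) * rxx)
r_new = (3 * 0.54) / (1 + 2 * 0.54)
r_new = 1.62 / 2.08
r_new = 0.7788

0.7788


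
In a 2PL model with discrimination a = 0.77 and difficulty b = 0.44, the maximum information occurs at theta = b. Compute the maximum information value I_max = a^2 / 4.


For 2PL, max info at theta = b = 0.44
I_max = a^2 / 4 = 0.77^2 / 4
= 0.5929 / 4
I_max = 0.1482

0.1482


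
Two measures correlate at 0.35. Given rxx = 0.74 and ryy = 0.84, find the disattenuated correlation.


r_corrected = rxy / sqrt(rxx * ryy)
= 0.35 / sqrt(0.74 * 0.84)
= 0.35 / sqrt(0.6216)
= 0.35 / 0.788416
r_corrected = 0.4439

0.4439


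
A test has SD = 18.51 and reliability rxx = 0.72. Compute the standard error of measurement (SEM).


SEM = SD * sqrt(1 - rxx)
SEM = 18.51 * sqrt(1 - 0.72)
SEM = 18.51 * sqrt(0.28) = 18.51 * 0.52915
SEM = 9.7946

9.7946


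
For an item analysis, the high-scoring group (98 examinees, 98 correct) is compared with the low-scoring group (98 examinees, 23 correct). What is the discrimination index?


p_upper = 98/98 = 1.0
p_lower = 23/98 = 0.2347
D = 1.0 - 0.2347 = 0.7653

0.7653


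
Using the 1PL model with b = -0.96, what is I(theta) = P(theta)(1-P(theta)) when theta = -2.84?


P = 1/(1+exp(-(-2.84--0.96))) = 0.1324
I = P*(1-P) = 0.1324 * 0.8676
I = 0.1149

0.1149


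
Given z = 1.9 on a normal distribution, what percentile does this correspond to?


CDF(z) = 0.5 * (1 + erf(z/sqrt(2)))
erf(1.3435) = 0.9426
CDF = 0.9713
Percentile rank = 0.9713 * 100 = 97.13

97.13


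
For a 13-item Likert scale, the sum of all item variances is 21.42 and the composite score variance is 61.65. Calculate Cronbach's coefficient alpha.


alpha = (k/(k-1)) * (1 - sum(si^2)/s_total^2)
= (13/12) * (1 - 21.42/61.65)
alpha = 0.7069

0.7069


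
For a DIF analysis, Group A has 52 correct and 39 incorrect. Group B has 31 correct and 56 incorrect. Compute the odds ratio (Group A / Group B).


Odds_A = 52/39 = 1.3333
Odds_B = 31/56 = 0.5536
OR = Odds_A / Odds_B = 1.3333 / 0.5536
Exactly, OR = (52 * 56) / (39 * 31) = 2912 / 1209
OR = 2.4086

2.4086


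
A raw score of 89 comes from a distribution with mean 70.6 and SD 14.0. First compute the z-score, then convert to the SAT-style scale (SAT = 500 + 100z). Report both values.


z = (X - mean) / SD = (89 - 70.6) / 14.0
z = 18.4 / 14.0
z = 1.3143
SAT-scale = SAT = 500 + 100z
Carry z at full precision (z = 18.4 / 14.0) into the conversion:
SAT-scale = 500 + 100 * (18.4 / 14.0) = 500 + 1840 / 14.0
SAT-scale = 500 + 131.4286
SAT-scale = 631.4286

631.4286


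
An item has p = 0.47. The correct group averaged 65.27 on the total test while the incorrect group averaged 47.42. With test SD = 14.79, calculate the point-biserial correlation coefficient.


q = 1 - p = 0.53
rpb = ((M1 - M0) / SD) * sqrt(p * q)
rpb = ((65.27 - 47.42) / 14.79) * sqrt(0.47 * 0.53)
rpb = 0.6024

0.6024


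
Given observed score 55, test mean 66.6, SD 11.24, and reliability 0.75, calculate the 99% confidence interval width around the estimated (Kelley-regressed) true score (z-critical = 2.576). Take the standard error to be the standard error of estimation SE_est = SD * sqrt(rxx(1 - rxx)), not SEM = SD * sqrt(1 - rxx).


True score estimate = 0.75*55 + 0.25*66.6 = 57.9
SE_est = SD * sqrt(rxx * (1 - rxx)) = 11.24 * sqrt(0.75 * 0.25) = 11.24 * sqrt(0.1875) = 4.867063
CI = T_est +/- z * SE_est, so width = 2 * z * SE_est = 2 * 2.576 * 4.867063
Width = 25.0751

25.0751


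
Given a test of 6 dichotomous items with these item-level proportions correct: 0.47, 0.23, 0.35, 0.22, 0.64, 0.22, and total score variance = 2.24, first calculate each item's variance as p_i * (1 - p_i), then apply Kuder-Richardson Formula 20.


For each item, compute p_i * q_i:
  Item 1: 0.47 * 0.53 = 0.2491
  Item 2: 0.23 * 0.77 = 0.1771
  Item 3: 0.35 * 0.65 = 0.2275
  Item 4: 0.22 * 0.78 = 0.1716
  Item 5: 0.64 * 0.36 = 0.2304
  Item 6: 0.22 * 0.78 = 0.1716
Sum(p_i * q_i) = 0.2491 + 0.1771 + 0.2275 + 0.1716 + 0.2304 + 0.1716 = 1.2273
KR-20 = (k/(k-1)) * (1 - Sum(p_i*q_i) / Var_total)
= (6/5) * (1 - 1.2273/2.24)
= 1.2 * 0.4521
KR-20 = 0.5425

0.5425


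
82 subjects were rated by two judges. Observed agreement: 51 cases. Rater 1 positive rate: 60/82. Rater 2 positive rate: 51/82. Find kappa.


P_o = 51/82 = 0.621951
P_e = (60*51 + 22*31) / 6724 = 0.556514
kappa = (P_o - P_e) / (1 - P_e)
kappa = (0.621951 - 0.556514) / (1 - 0.556514)
kappa = 0.1476

0.1476


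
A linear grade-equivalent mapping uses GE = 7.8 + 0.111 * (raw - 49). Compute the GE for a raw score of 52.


raw - median = 52 - 49 = 3
slope * diff = 0.111 * 3 = 0.333
GE = 7.8 + 0.333
GE = 8.133

8.133


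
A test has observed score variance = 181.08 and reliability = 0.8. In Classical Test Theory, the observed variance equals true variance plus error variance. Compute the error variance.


var_true = rxx * var_obs = 0.8 * 181.08 = 144.864
var_error = var_obs - var_true
var_error = 181.08 - 144.864
var_error = 36.216

36.216


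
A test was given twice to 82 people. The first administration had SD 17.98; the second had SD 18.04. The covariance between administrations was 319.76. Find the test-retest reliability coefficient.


r = cov(X,Y) / (SD_X * SD_Y)
r = 319.76 / (17.98 * 18.04)
r = 319.76 / 324.3592
r = 0.9858

0.9858


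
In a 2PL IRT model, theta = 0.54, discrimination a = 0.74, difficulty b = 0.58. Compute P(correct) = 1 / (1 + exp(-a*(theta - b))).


a*(theta - b) = 0.74 * (0.54 - 0.58) = -0.0296
exp(--0.0296) = 1.03
P = 1 / (1 + 1.03)
P = 0.4926

0.4926


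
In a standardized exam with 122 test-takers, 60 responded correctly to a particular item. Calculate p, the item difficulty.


Item difficulty p = number correct / total examinees
p = 60 / 122
p = 0.4918

0.4918


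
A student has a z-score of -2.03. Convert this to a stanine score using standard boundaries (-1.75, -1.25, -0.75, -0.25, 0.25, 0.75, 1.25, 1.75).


Stanine boundaries: [-1.75, -1.25, -0.75, -0.25, 0.25, 0.75, 1.25, 1.75]
z = -2.03
Check each boundary:
  z < -1.75
  z < -1.25
  z < -0.75
  z < -0.25
  z < 0.25
  z < 0.75
  z < 1.25
  z < 1.75
Highest qualifying boundary gives stanine = 1

1


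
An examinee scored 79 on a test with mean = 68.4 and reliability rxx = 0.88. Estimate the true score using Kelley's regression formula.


T_est = rxx * X + (1 - rxx) * mean
T_est = 0.88 * 79 + 0.12 * 68.4
T_est = 69.52 + 8.208
T_est = 77.728

77.728


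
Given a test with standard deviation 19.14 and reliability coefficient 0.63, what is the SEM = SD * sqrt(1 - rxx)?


SEM = SD * sqrt(1 - rxx)
SEM = 19.14 * sqrt(1 - 0.63)
SEM = 19.14 * sqrt(0.37) = 19.14 * 0.608276
SEM = 11.6424

11.6424


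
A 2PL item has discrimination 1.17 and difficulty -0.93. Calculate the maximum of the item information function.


For 2PL, max info at theta = b = -0.93
I_max = a^2 / 4 = 1.17^2 / 4
= 1.3689 / 4
I_max = 0.3422

0.3422


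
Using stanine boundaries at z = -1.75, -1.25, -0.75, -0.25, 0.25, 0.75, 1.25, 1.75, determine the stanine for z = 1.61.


Stanine boundaries: [-1.75, -1.25, -0.75, -0.25, 0.25, 0.75, 1.25, 1.75]
z = 1.61
Check each boundary:
  z >= -1.75 -> could be stanine 2
  z >= -1.25 -> could be stanine 3
  z >= -0.75 -> could be stanine 4
  z >= -0.25 -> could be stanine 5
  z >= 0.25 -> could be stanine 6
  z >= 0.75 -> could be stanine 7
  z >= 1.25 -> could be stanine 8
  z < 1.75
Highest qualifying boundary gives stanine = 8

8


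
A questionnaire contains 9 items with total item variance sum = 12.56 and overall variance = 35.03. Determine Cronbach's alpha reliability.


alpha = (k/(k-1)) * (1 - sum(si^2)/s_total^2)
= (9/8) * (1 - 12.56/35.03)
alpha = 0.7216

0.7216


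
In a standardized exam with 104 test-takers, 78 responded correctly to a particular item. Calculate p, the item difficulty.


Item difficulty p = number correct / total examinees
p = 78 / 104
p = 0.75

0.75


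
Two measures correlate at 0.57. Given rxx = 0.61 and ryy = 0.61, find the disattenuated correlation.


r_corrected = rxy / sqrt(rxx * ryy)
= 0.57 / sqrt(0.61 * 0.61)
= 0.57 / sqrt(0.3721)
= 0.57 / 0.61
r_corrected = 0.9344

0.9344


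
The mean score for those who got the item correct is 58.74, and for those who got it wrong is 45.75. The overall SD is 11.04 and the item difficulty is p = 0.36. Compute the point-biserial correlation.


q = 1 - p = 0.64
rpb = ((M1 - M0) / SD) * sqrt(p * q)
rpb = ((58.74 - 45.75) / 11.04) * sqrt(0.36 * 0.64)
rpb = 0.5648

0.5648


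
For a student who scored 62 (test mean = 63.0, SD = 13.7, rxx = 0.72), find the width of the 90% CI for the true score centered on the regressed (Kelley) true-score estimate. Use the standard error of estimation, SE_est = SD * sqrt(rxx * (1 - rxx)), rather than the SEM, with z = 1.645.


True score estimate = 0.72*62 + 0.28*63.0 = 62.28
SE_est = SD * sqrt(rxx * (1 - rxx)) = 13.7 * sqrt(0.72 * 0.28) = 13.7 * sqrt(0.2016) = 6.151285
CI = T_est +/- z * SE_est, so width = 2 * z * SE_est = 2 * 1.645 * 6.151285
Width = 20.2377

20.2377


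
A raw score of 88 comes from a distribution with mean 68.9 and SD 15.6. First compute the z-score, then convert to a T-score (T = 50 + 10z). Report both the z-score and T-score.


z = (X - mean) / SD = (88 - 68.9) / 15.6
z = 19.1 / 15.6
z = 1.2244
T-score = T = 50 + 10z
Carry z at full precision (z = 19.1 / 15.6) into the conversion:
T-score = 50 + 10 * (19.1 / 15.6) = 50 + 191 / 15.6
T-score = 50 + 12.2436
T-score = 62.2436

62.2436


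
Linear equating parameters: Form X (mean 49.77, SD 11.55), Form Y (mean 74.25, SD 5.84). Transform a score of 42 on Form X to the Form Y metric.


slope = SD_Y / SD_X = 5.84 / 11.55 ~ 0.5056
intercept = mean_Y - slope * mean_X = 74.25 - (5.84 / 11.55) * 49.77 ~ 49.0849
Y = slope * X + intercept. To avoid rounding drift from the rounded slope/intercept, evaluate the equivalent form Y = mean_Y + SD_Y * (X - mean_X) / SD_X at full precision:
Y = 74.25 + 5.84 * (42 - 49.77) / 11.55
Y = 74.25 - 5.84 * 7.77 / 11.55
Y = 74.25 - 45.3768 / 11.55
Y = 74.25 - 3.9287
Y = 70.3213

70.3213


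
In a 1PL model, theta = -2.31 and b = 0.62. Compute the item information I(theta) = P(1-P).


P = 1/(1+exp(-(-2.31-0.62))) = 0.0507
I = P*(1-P) = 0.0507 * 0.9493
I = 0.0481

0.0481


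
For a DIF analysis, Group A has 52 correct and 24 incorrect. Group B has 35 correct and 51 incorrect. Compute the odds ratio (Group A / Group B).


Odds_A = 52/24 = 2.1667
Odds_B = 35/51 = 0.6863
OR = Odds_A / Odds_B = 2.1667 / 0.6863
Exactly, OR = (52 * 51) / (24 * 35) = 2652 / 840
OR = 3.1571

3.1571


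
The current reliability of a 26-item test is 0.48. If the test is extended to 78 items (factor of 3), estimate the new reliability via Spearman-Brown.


r_new = (n * rxx) / (1 + (n-1) * rxx)
r_new = (3 * 0.48) / (1 + 2 * 0.48)
r_new = 1.44 / 1.96
r_new = 0.7347

0.7347


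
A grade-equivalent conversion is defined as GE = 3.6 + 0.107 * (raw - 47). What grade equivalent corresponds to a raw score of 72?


raw - median = 72 - 47 = 25
slope * diff = 0.107 * 25 = 2.675
GE = 3.6 + 2.675
GE = 6.275

6.275


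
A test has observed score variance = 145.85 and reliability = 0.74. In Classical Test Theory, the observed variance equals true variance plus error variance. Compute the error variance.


var_true = rxx * var_obs = 0.74 * 145.85 = 107.929
var_error = var_obs - var_true
var_error = 145.85 - 107.929
var_error = 37.921

37.921


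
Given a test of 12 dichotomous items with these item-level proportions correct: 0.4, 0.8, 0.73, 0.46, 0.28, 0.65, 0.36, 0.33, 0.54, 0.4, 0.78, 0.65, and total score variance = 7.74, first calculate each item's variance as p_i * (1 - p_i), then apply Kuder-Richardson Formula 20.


For each item, compute p_i * q_i:
  Item 1: 0.4 * 0.6 = 0.24
  Item 2: 0.8 * 0.2 = 0.16
  Item 3: 0.73 * 0.27 = 0.1971
  Item 4: 0.46 * 0.54 = 0.2484
  Item 5: 0.28 * 0.72 = 0.2016
  Item 6: 0.65 * 0.35 = 0.2275
  Item 7: 0.36 * 0.64 = 0.2304
  Item 8: 0.33 * 0.67 = 0.2211
  Item 9: 0.54 * 0.46 = 0.2484
  Item 10: 0.4 * 0.6 = 0.24
  Item 11: 0.78 * 0.22 = 0.1716
  Item 12: 0.65 * 0.35 = 0.2275
Sum(p_i * q_i) = 0.24 + 0.16 + 0.1971 + 0.2484 + 0.2016 + 0.2275 + 0.2304 + 0.2211 + 0.2484 + 0.24 + 0.1716 + 0.2275 = 2.6136
KR-20 = (k/(k-1)) * (1 - Sum(p_i*q_i) / Var_total)
= (12/11) * (1 - 2.6136/7.74)
= 1.0909 * 0.6623
KR-20 = 0.7225

0.7225


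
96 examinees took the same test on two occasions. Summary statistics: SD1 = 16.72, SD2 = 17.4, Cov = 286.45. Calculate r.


r = cov(X,Y) / (SD_X * SD_Y)
r = 286.45 / (16.72 * 17.4)
r = 286.45 / 290.928
r = 0.9846

0.9846


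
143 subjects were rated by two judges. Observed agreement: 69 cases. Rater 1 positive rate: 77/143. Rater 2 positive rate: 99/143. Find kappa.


P_o = 69/143 = 0.482517
P_e = (77*99 + 66*44) / 20449 = 0.514793
kappa = (P_o - P_e) / (1 - P_e)
kappa = (0.482517 - 0.514793) / (1 - 0.514793)
kappa = -0.0665

-0.0665


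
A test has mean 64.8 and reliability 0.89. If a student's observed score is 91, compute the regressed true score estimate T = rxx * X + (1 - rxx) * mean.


T_est = rxx * X + (1 - rxx) * mean
T_est = 0.89 * 91 + 0.11 * 64.8
T_est = 80.99 + 7.128
T_est = 88.118

88.118


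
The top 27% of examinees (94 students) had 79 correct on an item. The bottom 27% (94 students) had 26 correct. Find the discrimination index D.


p_upper = 79/94 = 0.8404
p_lower = 26/94 = 0.2766
D = 0.8404 - 0.2766 = 0.5638

0.5638


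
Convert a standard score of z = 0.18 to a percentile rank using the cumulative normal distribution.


CDF(z) = 0.5 * (1 + erf(z/sqrt(2)))
erf(0.1273) = 0.1428
CDF = 0.5714
Percentile rank = 0.5714 * 100 = 57.14

57.14


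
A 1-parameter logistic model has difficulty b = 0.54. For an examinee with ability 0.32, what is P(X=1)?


theta - b = 0.32 - 0.54 = -0.22
exp(-(theta - b)) = exp(0.22) = 1.2461
P = 1 / (1 + 1.2461)
P = 0.4452

0.4452


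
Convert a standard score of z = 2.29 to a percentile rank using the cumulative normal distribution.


CDF(z) = 0.5 * (1 + erf(z/sqrt(2)))
erf(1.6193) = 0.978
CDF = 0.989
Percentile rank = 0.989 * 100 = 98.9

98.9


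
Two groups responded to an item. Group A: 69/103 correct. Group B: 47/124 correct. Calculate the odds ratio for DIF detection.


Odds_A = 69/34 = 2.0294
Odds_B = 47/77 = 0.6104
OR = Odds_A / Odds_B = 2.0294 / 0.6104
Exactly, OR = (69 * 77) / (34 * 47) = 5313 / 1598
OR = 3.3248

3.3248


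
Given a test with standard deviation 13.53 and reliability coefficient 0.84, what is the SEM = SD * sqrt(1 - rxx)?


SEM = SD * sqrt(1 - rxx)
SEM = 13.53 * sqrt(1 - 0.84)
SEM = 13.53 * sqrt(0.16) = 13.53 * 0.4
SEM = 5.412

5.412


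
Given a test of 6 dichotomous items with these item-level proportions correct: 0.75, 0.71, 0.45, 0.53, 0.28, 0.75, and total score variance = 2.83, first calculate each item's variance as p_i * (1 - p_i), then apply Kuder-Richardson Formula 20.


For each item, compute p_i * q_i:
  Item 1: 0.75 * 0.25 = 0.1875
  Item 2: 0.71 * 0.29 = 0.2059
  Item 3: 0.45 * 0.55 = 0.2475
  Item 4: 0.53 * 0.47 = 0.2491
  Item 5: 0.28 * 0.72 = 0.2016
  Item 6: 0.75 * 0.25 = 0.1875
Sum(p_i * q_i) = 0.1875 + 0.2059 + 0.2475 + 0.2491 + 0.2016 + 0.1875 = 1.2791
KR-20 = (k/(k-1)) * (1 - Sum(p_i*q_i) / Var_total)
= (6/5) * (1 - 1.2791/2.83)
= 1.2 * 0.548
KR-20 = 0.6576

0.6576


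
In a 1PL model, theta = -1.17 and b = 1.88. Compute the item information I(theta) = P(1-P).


P = 1/(1+exp(-(-1.17-1.88))) = 0.0452
I = P*(1-P) = 0.0452 * 0.9548
I = 0.0432

0.0432


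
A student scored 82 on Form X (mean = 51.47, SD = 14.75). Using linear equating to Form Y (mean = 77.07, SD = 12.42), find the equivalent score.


slope = SD_Y / SD_X = 12.42 / 14.75 ~ 0.842
intercept = mean_Y - slope * mean_X = 77.07 - (12.42 / 14.75) * 51.47 ~ 33.7305
Y = slope * X + intercept. To avoid rounding drift from the rounded slope/intercept, evaluate the equivalent form Y = mean_Y + SD_Y * (X - mean_X) / SD_X at full precision:
Y = 77.07 + 12.42 * (82 - 51.47) / 14.75
Y = 77.07 + 12.42 * 30.53 / 14.75
Y = 77.07 + 379.1826 / 14.75
Y = 77.07 + 25.7073
Y = 102.7773

102.7773


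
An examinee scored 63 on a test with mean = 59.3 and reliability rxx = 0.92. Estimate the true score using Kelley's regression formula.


T_est = rxx * X + (1 - rxx) * mean
T_est = 0.92 * 63 + 0.08 * 59.3
T_est = 57.96 + 4.744
T_est = 62.704

62.704


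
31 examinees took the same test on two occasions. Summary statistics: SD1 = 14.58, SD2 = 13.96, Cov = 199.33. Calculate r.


r = cov(X,Y) / (SD_X * SD_Y)
r = 199.33 / (14.58 * 13.96)
r = 199.33 / 203.5368
r = 0.9793

0.9793


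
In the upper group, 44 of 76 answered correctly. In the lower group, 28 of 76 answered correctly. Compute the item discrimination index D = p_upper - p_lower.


p_upper = 44/76 = 0.5789
p_lower = 28/76 = 0.3684
D = 0.5789 - 0.3684 = 0.2105

0.2105


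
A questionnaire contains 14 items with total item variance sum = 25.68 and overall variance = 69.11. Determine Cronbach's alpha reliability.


alpha = (k/(k-1)) * (1 - sum(si^2)/s_total^2)
= (14/13) * (1 - 25.68/69.11)
alpha = 0.6768

0.6768


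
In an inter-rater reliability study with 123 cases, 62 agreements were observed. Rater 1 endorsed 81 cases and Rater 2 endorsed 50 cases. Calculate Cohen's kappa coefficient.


P_o = 62/123 = 0.504065
P_e = (81*50 + 42*73) / 15129 = 0.470355
kappa = (P_o - P_e) / (1 - P_e)
kappa = (0.504065 - 0.470355) / (1 - 0.470355)
kappa = 0.0636

0.0636


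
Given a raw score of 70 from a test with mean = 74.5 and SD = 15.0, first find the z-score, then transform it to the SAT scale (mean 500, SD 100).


z = (X - mean) / SD = (70 - 74.5) / 15.0
z = -4.5 / 15.0
z = -0.3
SAT-scale = SAT = 500 + 100z
Carry z at full precision (z = -4.5 / 15.0) into the conversion:
SAT-scale = 500 + 100 * (-4.5 / 15.0) = 500 + -450 / 15.0
SAT-scale = 500 + -30.0
SAT-scale = 470.0

470.0


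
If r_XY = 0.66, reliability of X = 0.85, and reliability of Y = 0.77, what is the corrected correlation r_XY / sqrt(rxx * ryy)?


r_corrected = rxy / sqrt(rxx * ryy)
= 0.66 / sqrt(0.85 * 0.77)
= 0.66 / sqrt(0.6545)
= 0.66 / 0.809012
r_corrected = 0.8158

0.8158


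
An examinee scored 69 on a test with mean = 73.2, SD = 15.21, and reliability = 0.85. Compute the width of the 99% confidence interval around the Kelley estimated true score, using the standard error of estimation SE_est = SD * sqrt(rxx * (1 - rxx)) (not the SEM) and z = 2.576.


True score estimate = 0.85*69 + 0.15*73.2 = 69.63
SE_est = SD * sqrt(rxx * (1 - rxx)) = 15.21 * sqrt(0.85 * 0.15) = 15.21 * sqrt(0.1275) = 5.431056
CI = T_est +/- z * SE_est, so width = 2 * z * SE_est = 2 * 2.576 * 5.431056
Width = 27.9808

27.9808


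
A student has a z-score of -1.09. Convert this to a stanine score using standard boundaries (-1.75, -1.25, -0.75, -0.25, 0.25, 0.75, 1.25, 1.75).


Stanine boundaries: [-1.75, -1.25, -0.75, -0.25, 0.25, 0.75, 1.25, 1.75]
z = -1.09
Check each boundary:
  z >= -1.75 -> could be stanine 2
  z >= -1.25 -> could be stanine 3
  z < -0.75
  z < -0.25
  z < 0.25
  z < 0.75
  z < 1.25
  z < 1.75
Highest qualifying boundary gives stanine = 3

3


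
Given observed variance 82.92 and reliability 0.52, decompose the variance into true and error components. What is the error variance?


var_true = rxx * var_obs = 0.52 * 82.92 = 43.1184
var_error = var_obs - var_true
var_error = 82.92 - 43.1184
var_error = 39.8016

39.8016


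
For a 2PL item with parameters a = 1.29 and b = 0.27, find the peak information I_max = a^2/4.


For 2PL, max info at theta = b = 0.27
I_max = a^2 / 4 = 1.29^2 / 4
= 1.6641 / 4
I_max = 0.416

0.416


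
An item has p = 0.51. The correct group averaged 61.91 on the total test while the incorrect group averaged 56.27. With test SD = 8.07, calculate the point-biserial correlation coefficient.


q = 1 - p = 0.49
rpb = ((M1 - M0) / SD) * sqrt(p * q)
rpb = ((61.91 - 56.27) / 8.07) * sqrt(0.51 * 0.49)
rpb = 0.3494

0.3494


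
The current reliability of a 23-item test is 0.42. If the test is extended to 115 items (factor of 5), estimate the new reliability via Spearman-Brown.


r_new = (n * rxx) / (1 + (n-1) * rxx)
r_new = (5 * 0.42) / (1 + 4 * 0.42)
r_new = 2.1 / 2.68
r_new = 0.7836

0.7836


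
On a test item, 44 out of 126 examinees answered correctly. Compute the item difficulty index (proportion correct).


Item difficulty p = number correct / total examinees
p = 44 / 126
p = 0.3492

0.3492


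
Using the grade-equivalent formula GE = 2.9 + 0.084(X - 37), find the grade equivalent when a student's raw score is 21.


raw - median = 21 - 37 = -16
slope * diff = 0.084 * -16 = -1.344
GE = 2.9 + -1.344
GE = 1.556

1.556


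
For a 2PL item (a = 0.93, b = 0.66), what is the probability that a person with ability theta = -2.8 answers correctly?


a*(theta - b) = 0.93 * (-2.8 - 0.66) = -3.2178
exp(--3.2178) = 24.9731
P = 1 / (1 + 24.9731)
P = 0.0385

0.0385


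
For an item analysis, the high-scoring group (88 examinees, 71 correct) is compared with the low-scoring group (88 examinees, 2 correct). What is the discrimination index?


p_upper = 71/88 = 0.8068
p_lower = 2/88 = 0.0227
D = 0.8068 - 0.0227 = 0.7841

0.7841


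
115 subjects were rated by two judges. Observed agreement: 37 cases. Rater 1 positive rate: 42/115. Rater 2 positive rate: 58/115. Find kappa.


P_o = 37/115 = 0.321739
P_e = (42*58 + 73*57) / 13225 = 0.498828
kappa = (P_o - P_e) / (1 - P_e)
kappa = (0.321739 - 0.498828) / (1 - 0.498828)
kappa = -0.3533

-0.3533


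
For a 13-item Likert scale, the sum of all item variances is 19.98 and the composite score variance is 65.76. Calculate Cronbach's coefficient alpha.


alpha = (k/(k-1)) * (1 - sum(si^2)/s_total^2)
= (13/12) * (1 - 19.98/65.76)
alpha = 0.7542

0.7542


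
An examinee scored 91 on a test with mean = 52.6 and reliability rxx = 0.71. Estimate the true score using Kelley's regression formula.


T_est = rxx * X + (1 - rxx) * mean
T_est = 0.71 * 91 + 0.29 * 52.6
T_est = 64.61 + 15.254
T_est = 79.864

79.864


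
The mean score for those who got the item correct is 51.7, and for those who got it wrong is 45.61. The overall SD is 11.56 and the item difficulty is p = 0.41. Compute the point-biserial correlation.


q = 1 - p = 0.59
rpb = ((M1 - M0) / SD) * sqrt(p * q)
rpb = ((51.7 - 45.61) / 11.56) * sqrt(0.41 * 0.59)
rpb = 0.2591

0.2591


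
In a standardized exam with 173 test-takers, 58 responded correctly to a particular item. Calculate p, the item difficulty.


Item difficulty p = number correct / total examinees
p = 58 / 173
p = 0.3353

0.3353


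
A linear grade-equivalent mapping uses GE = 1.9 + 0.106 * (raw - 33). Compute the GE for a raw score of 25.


raw - median = 25 - 33 = -8
slope * diff = 0.106 * -8 = -0.848
GE = 1.9 + -0.848
GE = 1.052

1.052


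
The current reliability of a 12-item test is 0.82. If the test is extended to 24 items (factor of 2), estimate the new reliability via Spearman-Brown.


r_new = (n * rxx) / (1 + (n-1) * rxx)
r_new = (2 * 0.82) / (1 + 1 * 0.82)
r_new = 1.64 / 1.82
r_new = 0.9011

0.9011


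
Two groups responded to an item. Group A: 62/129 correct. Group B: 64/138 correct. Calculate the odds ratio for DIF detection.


Odds_A = 62/67 = 0.9254
Odds_B = 64/74 = 0.8649
OR = Odds_A / Odds_B = 0.9254 / 0.8649
Exactly, OR = (62 * 74) / (67 * 64) = 4588 / 4288
OR = 1.07

1.07


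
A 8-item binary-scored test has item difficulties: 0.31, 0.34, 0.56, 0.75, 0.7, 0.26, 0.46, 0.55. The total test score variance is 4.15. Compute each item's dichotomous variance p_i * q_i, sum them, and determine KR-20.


For each item, compute p_i * q_i:
  Item 1: 0.31 * 0.69 = 0.2139
  Item 2: 0.34 * 0.66 = 0.2244
  Item 3: 0.56 * 0.44 = 0.2464
  Item 4: 0.75 * 0.25 = 0.1875
  Item 5: 0.7 * 0.3 = 0.21
  Item 6: 0.26 * 0.74 = 0.1924
  Item 7: 0.46 * 0.54 = 0.2484
  Item 8: 0.55 * 0.45 = 0.2475
Sum(p_i * q_i) = 0.2139 + 0.2244 + 0.2464 + 0.1875 + 0.21 + 0.1924 + 0.2484 + 0.2475 = 1.7705
KR-20 = (k/(k-1)) * (1 - Sum(p_i*q_i) / Var_total)
= (8/7) * (1 - 1.7705/4.15)
= 1.1429 * 0.5734
KR-20 = 0.6553

0.6553


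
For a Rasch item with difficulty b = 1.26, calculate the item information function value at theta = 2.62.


P = 1/(1+exp(-(2.62-1.26))) = 0.7958
I = P*(1-P) = 0.7958 * 0.2042
I = 0.1625

0.1625


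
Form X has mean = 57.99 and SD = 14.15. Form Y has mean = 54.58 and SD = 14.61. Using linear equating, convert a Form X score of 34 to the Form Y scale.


slope = SD_Y / SD_X = 14.61 / 14.15 ~ 1.0325
intercept = mean_Y - slope * mean_X = 54.58 - (14.61 / 14.15) * 57.99 ~ -5.2952
Y = slope * X + intercept. To avoid rounding drift from the rounded slope/intercept, evaluate the equivalent form Y = mean_Y + SD_Y * (X - mean_X) / SD_X at full precision:
Y = 54.58 + 14.61 * (34 - 57.99) / 14.15
Y = 54.58 - 14.61 * 23.99 / 14.15
Y = 54.58 - 350.4939 / 14.15
Y = 54.58 - 24.7699
Y = 29.8101

29.8101


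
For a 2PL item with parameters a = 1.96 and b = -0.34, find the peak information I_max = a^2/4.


For 2PL, max info at theta = b = -0.34
I_max = a^2 / 4 = 1.96^2 / 4
= 3.8416 / 4
I_max = 0.9604

0.9604


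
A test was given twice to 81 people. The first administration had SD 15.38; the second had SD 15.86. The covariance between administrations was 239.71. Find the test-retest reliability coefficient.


r = cov(X,Y) / (SD_X * SD_Y)
r = 239.71 / (15.38 * 15.86)
r = 239.71 / 243.9268
r = 0.9827

0.9827


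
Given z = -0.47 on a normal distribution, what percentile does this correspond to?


CDF(z) = 0.5 * (1 + erf(z/sqrt(2)))
erf(-0.3323) = -0.3616
CDF = 0.3192
Percentile rank = 0.3192 * 100 = 31.92

31.92


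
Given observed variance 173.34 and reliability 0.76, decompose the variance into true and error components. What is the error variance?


var_true = rxx * var_obs = 0.76 * 173.34 = 131.7384
var_error = var_obs - var_true
var_error = 173.34 - 131.7384
var_error = 41.6016

41.6016


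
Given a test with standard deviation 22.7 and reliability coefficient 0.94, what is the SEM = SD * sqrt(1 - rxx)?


SEM = SD * sqrt(1 - rxx)
SEM = 22.7 * sqrt(1 - 0.94)
SEM = 22.7 * sqrt(0.06) = 22.7 * 0.244949
SEM = 5.5603

5.5603


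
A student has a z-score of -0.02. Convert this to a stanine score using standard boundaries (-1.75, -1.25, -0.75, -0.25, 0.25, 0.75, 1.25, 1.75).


Stanine boundaries: [-1.75, -1.25, -0.75, -0.25, 0.25, 0.75, 1.25, 1.75]
z = -0.02
Check each boundary:
  z >= -1.75 -> could be stanine 2
  z >= -1.25 -> could be stanine 3
  z >= -0.75 -> could be stanine 4
  z >= -0.25 -> could be stanine 5
  z < 0.25
  z < 0.75
  z < 1.25
  z < 1.75
Highest qualifying boundary gives stanine = 5

5


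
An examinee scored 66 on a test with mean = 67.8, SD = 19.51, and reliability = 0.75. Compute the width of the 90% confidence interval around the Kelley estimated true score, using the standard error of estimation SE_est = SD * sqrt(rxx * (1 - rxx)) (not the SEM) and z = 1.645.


True score estimate = 0.75*66 + 0.25*67.8 = 66.45
SE_est = SD * sqrt(rxx * (1 - rxx)) = 19.51 * sqrt(0.75 * 0.25) = 19.51 * sqrt(0.1875) = 8.448078
CI = T_est +/- z * SE_est, so width = 2 * z * SE_est = 2 * 1.645 * 8.448078
Width = 27.7942

27.7942


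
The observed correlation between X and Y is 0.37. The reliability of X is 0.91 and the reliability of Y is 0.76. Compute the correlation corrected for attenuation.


r_corrected = rxy / sqrt(rxx * ryy)
= 0.37 / sqrt(0.91 * 0.76)
= 0.37 / sqrt(0.6916)
= 0.37 / 0.831625
r_corrected = 0.4449

0.4449


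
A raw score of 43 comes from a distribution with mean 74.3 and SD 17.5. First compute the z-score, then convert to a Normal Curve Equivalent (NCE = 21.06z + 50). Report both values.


z = (X - mean) / SD = (43 - 74.3) / 17.5
z = -31.3 / 17.5
z = -1.7886
NCE = NCE = 21.06z + 50
Carry z at full precision (z = -31.3 / 17.5) into the conversion:
NCE = 21.06 * (-31.3 / 17.5) + 50 = -659.178 / 17.5 + 50
NCE = -37.6673 + 50
NCE = 12.3327

12.3327


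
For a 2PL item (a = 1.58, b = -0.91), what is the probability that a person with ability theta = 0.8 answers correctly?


a*(theta - b) = 1.58 * (0.8 - -0.91) = 2.7018
exp(-2.7018) = 0.0671
P = 1 / (1 + 0.0671)
P = 0.9371

0.9371


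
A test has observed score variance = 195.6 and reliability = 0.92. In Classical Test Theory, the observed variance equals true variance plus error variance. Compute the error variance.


var_true = rxx * var_obs = 0.92 * 195.6 = 179.952
var_error = var_obs - var_true
var_error = 195.6 - 179.952
var_error = 15.648

15.648


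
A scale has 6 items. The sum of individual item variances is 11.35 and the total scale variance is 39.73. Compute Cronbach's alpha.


alpha = (k/(k-1)) * (1 - sum(si^2)/s_total^2)
= (6/5) * (1 - 11.35/39.73)
alpha = 0.8572

0.8572


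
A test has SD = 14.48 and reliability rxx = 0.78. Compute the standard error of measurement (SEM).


SEM = SD * sqrt(1 - rxx)
SEM = 14.48 * sqrt(1 - 0.78)
SEM = 14.48 * sqrt(0.22) = 14.48 * 0.469042
SEM = 6.7917

6.7917


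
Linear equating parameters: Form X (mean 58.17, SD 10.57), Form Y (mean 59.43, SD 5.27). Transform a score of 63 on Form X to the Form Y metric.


slope = SD_Y / SD_X = 5.27 / 10.57 ~ 0.4986
intercept = mean_Y - slope * mean_X = 59.43 - (5.27 / 10.57) * 58.17 ~ 30.4275
Y = slope * X + intercept. To avoid rounding drift from the rounded slope/intercept, evaluate the equivalent form Y = mean_Y + SD_Y * (X - mean_X) / SD_X at full precision:
Y = 59.43 + 5.27 * (63 - 58.17) / 10.57
Y = 59.43 + 5.27 * 4.83 / 10.57
Y = 59.43 + 25.4541 / 10.57
Y = 59.43 + 2.4081
Y = 61.8381

61.8381


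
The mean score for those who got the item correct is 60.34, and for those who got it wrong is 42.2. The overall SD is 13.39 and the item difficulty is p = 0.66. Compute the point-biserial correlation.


q = 1 - p = 0.34
rpb = ((M1 - M0) / SD) * sqrt(p * q)
rpb = ((60.34 - 42.2) / 13.39) * sqrt(0.66 * 0.34)
rpb = 0.6418

0.6418


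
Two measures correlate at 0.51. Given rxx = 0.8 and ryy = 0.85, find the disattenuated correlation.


r_corrected = rxy / sqrt(rxx * ryy)
= 0.51 / sqrt(0.8 * 0.85)
= 0.51 / sqrt(0.68)
= 0.51 / 0.824621
r_corrected = 0.6185

0.6185


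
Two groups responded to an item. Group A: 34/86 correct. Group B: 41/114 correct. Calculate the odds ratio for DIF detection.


Odds_A = 34/52 = 0.6538
Odds_B = 41/73 = 0.5616
OR = Odds_A / Odds_B = 0.6538 / 0.5616
Exactly, OR = (34 * 73) / (52 * 41) = 2482 / 2132
OR = 1.1642

1.1642


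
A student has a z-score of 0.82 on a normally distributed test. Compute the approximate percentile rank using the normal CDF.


CDF(z) = 0.5 * (1 + erf(z/sqrt(2)))
erf(0.5798) = 0.5878
CDF = 0.7939
Percentile rank = 0.7939 * 100 = 79.39

79.39


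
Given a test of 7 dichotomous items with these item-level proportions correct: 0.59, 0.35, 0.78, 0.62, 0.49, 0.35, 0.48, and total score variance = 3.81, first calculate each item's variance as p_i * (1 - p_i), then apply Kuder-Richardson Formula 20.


For each item, compute p_i * q_i:
  Item 1: 0.59 * 0.41 = 0.2419
  Item 2: 0.35 * 0.65 = 0.2275
  Item 3: 0.78 * 0.22 = 0.1716
  Item 4: 0.62 * 0.38 = 0.2356
  Item 5: 0.49 * 0.51 = 0.2499
  Item 6: 0.35 * 0.65 = 0.2275
  Item 7: 0.48 * 0.52 = 0.2496
Sum(p_i * q_i) = 0.2419 + 0.2275 + 0.1716 + 0.2356 + 0.2499 + 0.2275 + 0.2496 = 1.6036
KR-20 = (k/(k-1)) * (1 - Sum(p_i*q_i) / Var_total)
= (7/6) * (1 - 1.6036/3.81)
= 1.1667 * 0.5791
KR-20 = 0.6756

0.6756


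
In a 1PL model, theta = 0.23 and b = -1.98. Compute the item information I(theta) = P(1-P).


P = 1/(1+exp(-(0.23--1.98))) = 0.9011
I = P*(1-P) = 0.9011 * 0.0989
I = 0.0891

0.0891


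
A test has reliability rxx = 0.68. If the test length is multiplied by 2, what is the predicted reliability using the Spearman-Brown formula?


r_new = (n * rxx) / (1 + (n-1) * rxx)
r_new = (2 * 0.68) / (1 + 1 * 0.68)
r_new = 1.36 / 1.68
r_new = 0.8095

0.8095


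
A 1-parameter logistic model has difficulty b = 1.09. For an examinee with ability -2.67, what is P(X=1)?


theta - b = -2.67 - 1.09 = -3.76
exp(-(theta - b)) = exp(3.76) = 42.9484
P = 1 / (1 + 42.9484)
P = 0.0228

0.0228


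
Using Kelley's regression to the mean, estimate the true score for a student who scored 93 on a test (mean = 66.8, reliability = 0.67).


T_est = rxx * X + (1 - rxx) * mean
T_est = 0.67 * 93 + 0.33 * 66.8
T_est = 62.31 + 22.044
T_est = 84.354

84.354


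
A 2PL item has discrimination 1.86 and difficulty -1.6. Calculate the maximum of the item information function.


For 2PL, max info at theta = b = -1.6
I_max = a^2 / 4 = 1.86^2 / 4
= 3.4596 / 4
I_max = 0.8649

0.8649


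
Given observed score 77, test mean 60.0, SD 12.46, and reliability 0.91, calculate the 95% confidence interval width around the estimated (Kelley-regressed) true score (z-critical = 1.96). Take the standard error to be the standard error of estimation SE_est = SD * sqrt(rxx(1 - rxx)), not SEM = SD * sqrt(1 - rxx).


True score estimate = 0.91*77 + 0.09*60.0 = 75.47
SE_est = SD * sqrt(rxx * (1 - rxx)) = 12.46 * sqrt(0.91 * 0.09) = 12.46 * sqrt(0.0819) = 3.565825
CI = T_est +/- z * SE_est, so width = 2 * z * SE_est = 2 * 1.96 * 3.565825
Width = 13.978

13.978


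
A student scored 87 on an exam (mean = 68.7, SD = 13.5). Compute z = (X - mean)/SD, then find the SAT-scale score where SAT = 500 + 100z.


z = (X - mean) / SD = (87 - 68.7) / 13.5
z = 18.3 / 13.5
z = 1.3556
SAT-scale = SAT = 500 + 100z
Carry z at full precision (z = 18.3 / 13.5) into the conversion:
SAT-scale = 500 + 100 * (18.3 / 13.5) = 500 + 1830 / 13.5
SAT-scale = 500 + 135.5556
SAT-scale = 635.5556

635.5556


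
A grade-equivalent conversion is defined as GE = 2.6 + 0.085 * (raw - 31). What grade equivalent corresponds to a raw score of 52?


raw - median = 52 - 31 = 21
slope * diff = 0.085 * 21 = 1.785
GE = 2.6 + 1.785
GE = 4.385

4.385


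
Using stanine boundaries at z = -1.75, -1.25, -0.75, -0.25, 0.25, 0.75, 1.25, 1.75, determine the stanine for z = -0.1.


Stanine boundaries: [-1.75, -1.25, -0.75, -0.25, 0.25, 0.75, 1.25, 1.75]
z = -0.1
Check each boundary:
  z >= -1.75 -> could be stanine 2
  z >= -1.25 -> could be stanine 3
  z >= -0.75 -> could be stanine 4
  z >= -0.25 -> could be stanine 5
  z < 0.25
  z < 0.75
  z < 1.25
  z < 1.75
Highest qualifying boundary gives stanine = 5

5


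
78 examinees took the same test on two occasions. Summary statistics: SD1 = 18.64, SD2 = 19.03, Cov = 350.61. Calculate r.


r = cov(X,Y) / (SD_X * SD_Y)
r = 350.61 / (18.64 * 19.03)
r = 350.61 / 354.7192
r = 0.9884

0.9884


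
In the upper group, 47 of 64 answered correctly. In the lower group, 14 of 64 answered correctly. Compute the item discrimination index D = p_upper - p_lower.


p_upper = 47/64 = 0.7344
p_lower = 14/64 = 0.2188
D = 0.7344 - 0.2188 = 0.5156

0.5156


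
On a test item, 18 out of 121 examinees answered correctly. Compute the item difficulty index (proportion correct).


Item difficulty p = number correct / total examinees
p = 18 / 121
p = 0.1488

0.1488


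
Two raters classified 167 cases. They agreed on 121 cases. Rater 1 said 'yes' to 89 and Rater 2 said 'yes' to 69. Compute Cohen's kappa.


P_o = 121/167 = 0.724551
P_e = (89*69 + 78*98) / 27889 = 0.494281
kappa = (P_o - P_e) / (1 - P_e)
kappa = (0.724551 - 0.494281) / (1 - 0.494281)
kappa = 0.4553

0.4553


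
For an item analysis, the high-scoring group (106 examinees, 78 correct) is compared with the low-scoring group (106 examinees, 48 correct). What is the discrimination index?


p_upper = 78/106 = 0.7358
p_lower = 48/106 = 0.4528
D = 0.7358 - 0.4528 = 0.283

0.283


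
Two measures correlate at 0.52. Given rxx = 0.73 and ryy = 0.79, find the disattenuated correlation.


r_corrected = rxy / sqrt(rxx * ryy)
= 0.52 / sqrt(0.73 * 0.79)
= 0.52 / sqrt(0.5767)
= 0.52 / 0.759408
r_corrected = 0.6847

0.6847


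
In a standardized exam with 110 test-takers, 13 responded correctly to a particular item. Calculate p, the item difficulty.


Item difficulty p = number correct / total examinees
p = 13 / 110
p = 0.1182

0.1182
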